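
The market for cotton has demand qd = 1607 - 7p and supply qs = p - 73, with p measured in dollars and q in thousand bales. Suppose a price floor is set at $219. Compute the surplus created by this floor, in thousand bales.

Without the control the market clears where 1607 - 7p = p - 73, i.e. p* = 210 and q* = 137.
Because the floor (219) lies above the market-clearing price, it is binding.
At p = 219: qd = 1607 - 7·219 = 74 and qs = 219 - 73 = 146.
Surplus = qs - qd = 146 - 74 = 72.

72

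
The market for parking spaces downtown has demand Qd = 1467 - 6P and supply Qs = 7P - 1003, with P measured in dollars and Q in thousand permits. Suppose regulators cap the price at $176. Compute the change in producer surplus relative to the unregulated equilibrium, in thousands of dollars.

-3892

In a free market, 1467 - 6P = 7P - 1003 gives the equilibrium P* = 190, Q* = 327.
The ceiling of 176 is below the equilibrium price 190, so it binds.
At P = 176: Qd = 1467 - 6·176 = 411 and Qs = 7·176 - 1003 = 229.
Producer surplus without the control is ½ · (190 - 1003/7) · 327 = 106929/14.
With the ceiling, producers sell 229 units at 176, so PS = ½ · (176 - 1003/7) · 229 = 52441/14.
Change in producer surplus = 52441/14 - 106929/14 = -3892.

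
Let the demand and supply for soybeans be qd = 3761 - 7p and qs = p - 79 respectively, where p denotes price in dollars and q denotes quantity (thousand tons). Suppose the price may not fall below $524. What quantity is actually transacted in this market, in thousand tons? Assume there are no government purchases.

93

In a free market, 3761 - 7p = p - 79 gives the equilibrium p* = 480, q* = 401.
The floor of 524 is above the equilibrium price 480, so it binds.
At p = 524: qd = 3761 - 7·524 = 93 and qs = 524 - 79 = 445.
The quantity actually transacted is the short side, demand: 93.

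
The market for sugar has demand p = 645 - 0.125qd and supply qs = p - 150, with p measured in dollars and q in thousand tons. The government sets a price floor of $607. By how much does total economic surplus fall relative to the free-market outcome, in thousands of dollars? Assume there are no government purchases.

Rearranging demand gives qd = 5160 - 8p. Without the control the market clears where 5160 - 8p = p - 150, i.e. p* = 590 and q* = 440.
Because the floor (607) lies above the market-clearing price, it is binding.
At p = 607: qd = 5160 - 8·607 = 304 and qs = 607 - 150 = 457.
Quantity traded falls to 304. At q = 304 the demand price is (5160 - 304)/8 = 607 and the supply price is 150 + 304 = 454.
Deadweight loss = ½ · (607 - 454) · (440 - 304) = ½ · 153 · 136 = 10404.

10404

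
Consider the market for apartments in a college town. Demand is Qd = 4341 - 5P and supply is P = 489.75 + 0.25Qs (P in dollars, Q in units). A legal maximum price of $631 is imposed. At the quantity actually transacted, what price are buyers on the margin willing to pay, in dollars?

Rearranging supply gives Qs = 4P - 1959. In a free market, 4341 - 5P = 4P - 1959 gives the equilibrium P* = 700, Q* = 841.
Because the ceiling (631) lies below the market-clearing price, it is binding.
At P = 631: Qd = 4341 - 5·631 = 1186 and Qs = 4·631 - 1959 = 565.
Only 565 units reach the market. On the demand curve, the marginal buyer's willingness to pay at Q = 565 is (4341 - 565)/5 = 755.2.

755.2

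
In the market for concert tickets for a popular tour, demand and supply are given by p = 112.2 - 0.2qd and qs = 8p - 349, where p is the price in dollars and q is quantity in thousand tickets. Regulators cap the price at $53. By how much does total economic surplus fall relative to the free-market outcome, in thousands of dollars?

3005.6

Rearranging demand gives qd = 561 - 5p. Without the control the market clears where 561 - 5p = 8p - 349, i.e. p* = 70 and q* = 211.
Since 53 < 70, the ceiling is binding.
At p = 53: qd = 561 - 5·53 = 296 and qs = 8·53 - 349 = 75.
Quantity traded falls to 75. At q = 75 the demand price is (561 - 75)/5 = 97.2 and the supply price is (349 + 75)/8 = 53.
Deadweight loss = ½ · (97.2 - 53) · (211 - 75) = ½ · 44.2 · 136 = 3005.6.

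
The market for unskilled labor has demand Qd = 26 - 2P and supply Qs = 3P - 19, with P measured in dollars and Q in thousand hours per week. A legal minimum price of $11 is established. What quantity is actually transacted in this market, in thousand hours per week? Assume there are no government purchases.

4

Without the control the market clears where 26 - 2P = 3P - 19, i.e. P* = 9 and Q* = 8.
Because the floor (11) lies above the market-clearing price, it is binding.
At P = 11: Qd = 26 - 2·11 = 4 and Qs = 3·11 - 19 = 14.
The quantity actually transacted is the short side, demand: 4.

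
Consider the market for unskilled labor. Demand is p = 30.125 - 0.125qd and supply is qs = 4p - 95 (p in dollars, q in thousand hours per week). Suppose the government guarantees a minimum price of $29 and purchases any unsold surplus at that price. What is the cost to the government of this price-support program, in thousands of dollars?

Rearranging demand gives qd = 241 - 8p. Setting quantity demanded equal to quantity supplied, 241 - 8p = 4p - 95, gives p* = 28 and q* = 17.
The floor of 29 is above the equilibrium price 28, so it binds.
At p = 29: qd = 241 - 8·29 = 9 and qs = 4·29 - 95 = 21.
Surplus = qs - qd = 12.
Government expenditure = surplus × support price = 12 × 29 = 348.

348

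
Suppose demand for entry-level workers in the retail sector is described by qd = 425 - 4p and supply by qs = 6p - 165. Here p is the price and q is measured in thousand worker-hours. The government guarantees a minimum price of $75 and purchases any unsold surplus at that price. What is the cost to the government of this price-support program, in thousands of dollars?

12000

In a free market, 425 - 4p = 6p - 165 gives the equilibrium p* = 59, q* = 189.
Since 75 > 59, the floor is binding.
At p = 75: qd = 425 - 4·75 = 125 and qs = 6·75 - 165 = 285.
Surplus = qs - qd = 160.
Government expenditure = surplus × support price = 160 × 75 = 12000.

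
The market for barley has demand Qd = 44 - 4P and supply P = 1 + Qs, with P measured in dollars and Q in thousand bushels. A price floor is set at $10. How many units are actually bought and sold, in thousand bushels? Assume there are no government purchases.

Rearranging supply gives Qs = P - 1. Equilibrium: 44 - 4P = P - 1, so 45 = 5P and P* = 9, Q* = 8.
The floor of 10 is above the equilibrium price 9, so it binds.
At P = 10: Qd = 44 - 4·10 = 4 and Qs = 10 - 1 = 9.
The quantity actually transacted is the short side, demand: 4.

4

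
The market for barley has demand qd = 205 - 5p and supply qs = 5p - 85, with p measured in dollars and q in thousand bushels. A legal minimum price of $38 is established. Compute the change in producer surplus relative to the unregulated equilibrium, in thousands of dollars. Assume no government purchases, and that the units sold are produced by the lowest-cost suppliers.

Setting quantity demanded equal to quantity supplied, 205 - 5p = 5p - 85, gives p* = 29 and q* = 60.
Since 38 > 29, the floor is binding.
At p = 38: qd = 205 - 5·38 = 15 and qs = 5·38 - 85 = 105.
Producer surplus without the control is ½ · (29 - 17) · 60 = 360.
With the floor, 15 units are sold at 38. The supply price at q = 15 is 20, so PS = ½ · [(38 - 17) + (38 - 20)] · 15 = 292.5.
Change in producer surplus = 292.5 - 360 = -67.5.

-67.5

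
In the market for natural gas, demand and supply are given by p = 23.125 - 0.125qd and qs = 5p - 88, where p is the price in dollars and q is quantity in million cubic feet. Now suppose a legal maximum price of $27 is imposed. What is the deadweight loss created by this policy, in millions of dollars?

0

Rearranging demand gives qd = 185 - 8p. Without the control the market clears where 185 - 8p = 5p - 88, i.e. p* = 21 and q* = 17.
The ceiling of 27 is above the equilibrium price 21, so it is not binding; the market clears at p* = 21, q* = 17.
Since the control does not bind, no trades are prevented and deadweight loss is zero.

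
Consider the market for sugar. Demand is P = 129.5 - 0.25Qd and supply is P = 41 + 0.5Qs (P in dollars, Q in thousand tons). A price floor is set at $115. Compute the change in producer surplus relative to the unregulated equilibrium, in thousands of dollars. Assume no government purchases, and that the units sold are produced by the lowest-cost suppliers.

-30

Rearranging demand gives Qd = 518 - 4P; rearranging supply gives Qs = 2P - 82. Equilibrium: 518 - 4P = 2P - 82, so 600 = 6P and P* = 100, Q* = 118.
Because the floor (115) lies above the market-clearing price, it is binding.
At P = 115: Qd = 518 - 4·115 = 58 and Qs = 2·115 - 82 = 148.
Producer surplus without the control is ½ · (100 - 41) · 118 = 3481.
With the floor, 58 units are sold at 115. The supply price at Q = 58 is 70, so PS = ½ · [(115 - 41) + (115 - 70)] · 58 = 3451.
Change in producer surplus = 3451 - 3481 = -30.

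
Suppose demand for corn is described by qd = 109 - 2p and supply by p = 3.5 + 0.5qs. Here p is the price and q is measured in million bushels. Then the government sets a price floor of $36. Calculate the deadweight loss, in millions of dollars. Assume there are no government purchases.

98

Rearranging supply gives qs = 2p - 7. Equilibrium: 109 - 2p = 2p - 7, so 116 = 4p and p* = 29, q* = 51.
Because the floor (36) lies above the market-clearing price, it is binding.
At p = 36: qd = 109 - 2·36 = 37 and qs = 2·36 - 7 = 65.
Quantity traded falls to 37. At q = 37 the demand price is (109 - 37)/2 = 36 and the supply price is (7 + 37)/2 = 22.
Deadweight loss = ½ · (36 - 22) · (51 - 37) = ½ · 14 · 14 = 98.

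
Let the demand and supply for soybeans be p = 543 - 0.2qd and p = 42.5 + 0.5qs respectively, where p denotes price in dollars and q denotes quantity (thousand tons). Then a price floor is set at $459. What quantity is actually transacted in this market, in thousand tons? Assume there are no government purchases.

420

Rearranging demand gives qd = 2715 - 5p; rearranging supply gives qs = 2p - 85. Setting quantity demanded equal to quantity supplied, 2715 - 5p = 2p - 85, gives p* = 400 and q* = 715.
Since 459 > 400, the floor is binding.
At p = 459: qd = 2715 - 5·459 = 420 and qs = 2·459 - 85 = 833.
The quantity actually transacted is the short side, demand: 420.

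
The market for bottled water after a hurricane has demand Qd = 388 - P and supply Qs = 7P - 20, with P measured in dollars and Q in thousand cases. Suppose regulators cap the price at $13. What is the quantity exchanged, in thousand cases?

71

Without the control the market clears where 388 - P = 7P - 20, i.e. P* = 51 and Q* = 337.
Because the ceiling (13) lies below the market-clearing price, it is binding.
At P = 13: Qd = 388 - 13 = 375 and Qs = 7·13 - 20 = 71.
The quantity actually transacted is the short side, supply: 71.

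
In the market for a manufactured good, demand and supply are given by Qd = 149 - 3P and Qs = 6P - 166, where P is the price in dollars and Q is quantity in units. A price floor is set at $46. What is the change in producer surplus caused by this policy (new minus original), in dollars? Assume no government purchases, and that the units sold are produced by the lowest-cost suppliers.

30.25

Without the control the market clears where 149 - 3P = 6P - 166, i.e. P* = 35 and Q* = 44.
The floor of 46 is above the equilibrium price 35, so it binds.
At P = 46: Qd = 149 - 3·46 = 11 and Qs = 6·46 - 166 = 110.
Producer surplus without the control is ½ · (35 - 83/3) · 44 = 484/3.
With the floor, 11 units are sold at 46. The supply price at Q = 11 is 29.5, so PS = ½ · [(46 - 83/3) + (46 - 29.5)] · 11 = 2299/12.
Change in producer surplus = 2299/12 - 484/3 = 30.25.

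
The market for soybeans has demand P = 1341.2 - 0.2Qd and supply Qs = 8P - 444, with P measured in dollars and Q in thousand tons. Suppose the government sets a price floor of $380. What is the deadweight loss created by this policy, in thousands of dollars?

Rearranging demand gives Qd = 6706 - 5P. Without the control the market clears where 6706 - 5P = 8P - 444, i.e. P* = 550 and Q* = 3956.
Since 380 is below P* = 550, the floor does not bind and the free-market outcome prevails.
Since the control does not bind, no trades are prevented and deadweight loss is zero.

0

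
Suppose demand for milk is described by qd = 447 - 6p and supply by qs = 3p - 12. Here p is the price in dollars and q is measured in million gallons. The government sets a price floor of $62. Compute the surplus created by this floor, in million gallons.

99

Equilibrium: 447 - 6p = 3p - 12, so 459 = 9p and p* = 51, q* = 141.
Since 62 > 51, the floor is binding.
At p = 62: qd = 447 - 6·62 = 75 and qs = 3·62 - 12 = 174.
Surplus = qs - qd = 174 - 75 = 99.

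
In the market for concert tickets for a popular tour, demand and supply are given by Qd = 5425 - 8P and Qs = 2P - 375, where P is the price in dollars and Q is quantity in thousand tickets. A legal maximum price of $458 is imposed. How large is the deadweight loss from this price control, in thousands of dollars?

18605

Setting quantity demanded equal to quantity supplied, 5425 - 8P = 2P - 375, gives P* = 580 and Q* = 785.
Since 458 < 580, the ceiling is binding.
At P = 458: Qd = 5425 - 8·458 = 1761 and Qs = 2·458 - 375 = 541.
Quantity traded falls to 541. At Q = 541 the demand price is (5425 - 541)/8 = 610.5 and the supply price is (375 + 541)/2 = 458.
Deadweight loss = ½ · (610.5 - 458) · (785 - 541) = ½ · 152.5 · 244 = 18605.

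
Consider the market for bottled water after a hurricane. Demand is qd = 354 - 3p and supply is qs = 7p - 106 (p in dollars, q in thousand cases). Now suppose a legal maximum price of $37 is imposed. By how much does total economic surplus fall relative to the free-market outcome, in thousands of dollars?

945

In a free market, 354 - 3p = 7p - 106 gives the equilibrium p* = 46, q* = 216.
Because the ceiling (37) lies below the market-clearing price, it is binding.
At p = 37: qd = 354 - 3·37 = 243 and qs = 7·37 - 106 = 153.
Quantity traded falls to 153. At q = 153 the demand price is (354 - 153)/3 = 67 and the supply price is (106 + 153)/7 = 37.
Deadweight loss = ½ · (67 - 37) · (216 - 153) = ½ · 30 · 63 = 945.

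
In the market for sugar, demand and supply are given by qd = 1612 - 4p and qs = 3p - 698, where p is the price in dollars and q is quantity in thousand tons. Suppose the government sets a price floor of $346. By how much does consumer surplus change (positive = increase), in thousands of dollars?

Equilibrium: 1612 - 4p = 3p - 698, so 2310 = 7p and p* = 330, q* = 292.
Because the floor (346) lies above the market-clearing price, it is binding.
At p = 346: qd = 1612 - 4·346 = 228 and qs = 3·346 - 698 = 340.
Consumer surplus without the control is ½ · (403 - 330) · 292 = 10658.
With the floor, consumers buy 228 units at 346, so CS = ½ · (403 - 346) · 228 = 6498.
Change in consumer surplus = 6498 - 10658 = -4160.

-4160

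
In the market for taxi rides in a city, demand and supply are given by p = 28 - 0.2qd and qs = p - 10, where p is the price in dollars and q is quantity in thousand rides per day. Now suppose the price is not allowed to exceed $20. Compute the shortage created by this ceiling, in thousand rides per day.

30

Rearranging demand gives qd = 140 - 5p. In a free market, 140 - 5p = p - 10 gives the equilibrium p* = 25, q* = 15.
Since 20 < 25, the ceiling is binding.
At p = 20: qd = 140 - 5·20 = 40 and qs = 20 - 10 = 10.
Shortage = qd - qs = 40 - 10 = 30.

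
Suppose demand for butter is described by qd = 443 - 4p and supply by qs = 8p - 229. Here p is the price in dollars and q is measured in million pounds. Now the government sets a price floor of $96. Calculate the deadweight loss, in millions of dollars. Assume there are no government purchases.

4800

In a free market, 443 - 4p = 8p - 229 gives the equilibrium p* = 56, q* = 219.
The floor of 96 is above the equilibrium price 56, so it binds.
At p = 96: qd = 443 - 4·96 = 59 and qs = 8·96 - 229 = 539.
Quantity traded falls to 59. At q = 59 the demand price is (443 - 59)/4 = 96 and the supply price is (229 + 59)/8 = 36.
Deadweight loss = ½ · (96 - 36) · (219 - 59) = ½ · 60 · 160 = 4800.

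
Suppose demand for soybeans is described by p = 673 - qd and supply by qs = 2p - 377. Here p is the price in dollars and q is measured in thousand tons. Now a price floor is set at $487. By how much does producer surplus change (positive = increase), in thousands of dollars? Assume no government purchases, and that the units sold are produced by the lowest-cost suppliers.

Rearranging demand gives qd = 673 - p. Equilibrium: 673 - p = 2p - 377, so 1050 = 3p and p* = 350, q* = 323.
The floor of 487 is above the equilibrium price 350, so it binds.
At p = 487: qd = 673 - 487 = 186 and qs = 2·487 - 377 = 597.
Producer surplus without the control is ½ · (350 - 188.5) · 323 = 26082.25.
With the floor, 186 units are sold at 487. The supply price at q = 186 is 281.5, so PS = ½ · [(487 - 188.5) + (487 - 281.5)] · 186 = 46872.
Change in producer surplus = 46872 - 26082.25 = 20789.75.

20789.75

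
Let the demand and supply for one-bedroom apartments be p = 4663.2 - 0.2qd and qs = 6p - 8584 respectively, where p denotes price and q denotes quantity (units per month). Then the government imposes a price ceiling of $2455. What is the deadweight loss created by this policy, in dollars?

1306965

Rearranging demand gives qd = 23316 - 5p. Setting quantity demanded equal to quantity supplied, 23316 - 5p = 6p - 8584, gives p* = 2900 and q* = 8816.
The ceiling of 2455 is below the equilibrium price 2900, so it binds.
At p = 2455: qd = 23316 - 5·2455 = 11041 and qs = 6·2455 - 8584 = 6146.
Quantity traded falls to 6146. At q = 6146 the demand price is (23316 - 6146)/5 = 3434 and the supply price is (8584 + 6146)/6 = 2455.
Deadweight loss = ½ · (3434 - 2455) · (8816 - 6146) = ½ · 979 · 2670 = 1306965.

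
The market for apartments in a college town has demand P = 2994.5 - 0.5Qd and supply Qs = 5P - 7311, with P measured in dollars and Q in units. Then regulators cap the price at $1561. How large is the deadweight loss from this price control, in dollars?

1005558.75

Rearranging demand gives Qd = 5989 - 2P. Setting quantity demanded equal to quantity supplied, 5989 - 2P = 5P - 7311, gives P* = 1900 and Q* = 2189.
Since 1561 < 1900, the ceiling is binding.
At P = 1561: Qd = 5989 - 2·1561 = 2867 and Qs = 5·1561 - 7311 = 494.
Quantity traded falls to 494. At Q = 494 the demand price is (5989 - 494)/2 = 2747.5 and the supply price is (7311 + 494)/5 = 1561.
Deadweight loss = ½ · (2747.5 - 1561) · (2189 - 494) = ½ · 1186.5 · 1695 = 1005558.75.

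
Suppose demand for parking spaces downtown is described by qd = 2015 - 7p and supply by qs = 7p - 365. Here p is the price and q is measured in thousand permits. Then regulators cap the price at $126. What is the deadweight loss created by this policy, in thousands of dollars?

In a free market, 2015 - 7p = 7p - 365 gives the equilibrium p* = 170, q* = 825.
Since 126 < 170, the ceiling is binding.
At p = 126: qd = 2015 - 7·126 = 1133 and qs = 7·126 - 365 = 517.
Quantity traded falls to 517. At q = 517 the demand price is (2015 - 517)/7 = 214 and the supply price is (365 + 517)/7 = 126.
Deadweight loss = ½ · (214 - 126) · (825 - 517) = ½ · 88 · 308 = 13552.

13552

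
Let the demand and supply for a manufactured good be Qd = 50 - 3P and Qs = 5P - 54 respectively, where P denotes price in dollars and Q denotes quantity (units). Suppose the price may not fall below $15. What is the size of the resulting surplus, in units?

Setting quantity demanded equal to quantity supplied, 50 - 3P = 5P - 54, gives P* = 13 and Q* = 11.
The floor of 15 is above the equilibrium price 13, so it binds.
At P = 15: Qd = 50 - 3·15 = 5 and Qs = 5·15 - 54 = 21.
Surplus = Qs - Qd = 21 - 5 = 16.

16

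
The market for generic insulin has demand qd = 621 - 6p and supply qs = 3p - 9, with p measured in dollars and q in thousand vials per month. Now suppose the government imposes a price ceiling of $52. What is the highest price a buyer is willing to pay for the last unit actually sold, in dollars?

Equilibrium: 621 - 6p = 3p - 9, so 630 = 9p and p* = 70, q* = 201.
The ceiling of 52 is below the equilibrium price 70, so it binds.
At p = 52: qd = 621 - 6·52 = 309 and qs = 3·52 - 9 = 147.
Only 147 units reach the market. On the demand curve, the marginal buyer's willingness to pay at q = 147 is (621 - 147)/6 = 79.

79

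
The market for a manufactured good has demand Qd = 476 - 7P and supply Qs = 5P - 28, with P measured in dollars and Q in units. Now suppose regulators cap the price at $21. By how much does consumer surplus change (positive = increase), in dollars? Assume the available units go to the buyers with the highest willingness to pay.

In a free market, 476 - 7P = 5P - 28 gives the equilibrium P* = 42, Q* = 182.
Since 21 < 42, the ceiling is binding.
At P = 21: Qd = 476 - 7·21 = 329 and Qs = 5·21 - 28 = 77.
Consumer surplus without the control is ½ · (68 - 42) · 182 = 2366.
With the ceiling, 77 units are sold at 21 (assume they go to the highest-value buyers). The demand price at Q = 77 is 57, so CS = ½ · [(68 - 21) + (57 - 21)] · 77 = 3195.5.
Change in consumer surplus = 3195.5 - 2366 = 829.5.

829.5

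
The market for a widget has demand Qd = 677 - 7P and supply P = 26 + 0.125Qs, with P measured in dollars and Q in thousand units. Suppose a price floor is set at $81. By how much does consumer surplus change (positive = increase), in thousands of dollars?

-4114

Rearranging supply gives Qs = 8P - 208. In a free market, 677 - 7P = 8P - 208 gives the equilibrium P* = 59, Q* = 264.
Because the floor (81) lies above the market-clearing price, it is binding.
At P = 81: Qd = 677 - 7·81 = 110 and Qs = 8·81 - 208 = 440.
Consumer surplus without the control is ½ · (677/7 - 59) · 264 = 34848/7.
With the floor, consumers buy 110 units at 81, so CS = ½ · (677/7 - 81) · 110 = 6050/7.
Change in consumer surplus = 6050/7 - 34848/7 = -4114.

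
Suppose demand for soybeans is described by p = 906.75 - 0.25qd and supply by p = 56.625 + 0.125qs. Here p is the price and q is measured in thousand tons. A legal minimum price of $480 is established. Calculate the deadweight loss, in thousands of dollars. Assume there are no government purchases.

58800

Rearranging demand gives qd = 3627 - 4p; rearranging supply gives qs = 8p - 453. In a free market, 3627 - 4p = 8p - 453 gives the equilibrium p* = 340, q* = 2267.
The floor of 480 is above the equilibrium price 340, so it binds.
At p = 480: qd = 3627 - 4·480 = 1707 and qs = 8·480 - 453 = 3387.
Quantity traded falls to 1707. At q = 1707 the demand price is (3627 - 1707)/4 = 480 and the supply price is (453 + 1707)/8 = 270.
Deadweight loss = ½ · (480 - 270) · (2267 - 1707) = ½ · 210 · 560 = 58800.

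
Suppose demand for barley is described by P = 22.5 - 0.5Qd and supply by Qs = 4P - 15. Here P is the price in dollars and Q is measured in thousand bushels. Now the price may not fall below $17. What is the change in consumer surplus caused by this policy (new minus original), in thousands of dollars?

-126

Rearranging demand gives Qd = 45 - 2P. Equilibrium: 45 - 2P = 4P - 15, so 60 = 6P and P* = 10, Q* = 25.
Since 17 > 10, the floor is binding.
At P = 17: Qd = 45 - 2·17 = 11 and Qs = 4·17 - 15 = 53.
Consumer surplus without the control is ½ · (22.5 - 10) · 25 = 156.25.
With the floor, consumers buy 11 units at 17, so CS = ½ · (22.5 - 17) · 11 = 30.25.
Change in consumer surplus = 30.25 - 156.25 = -126.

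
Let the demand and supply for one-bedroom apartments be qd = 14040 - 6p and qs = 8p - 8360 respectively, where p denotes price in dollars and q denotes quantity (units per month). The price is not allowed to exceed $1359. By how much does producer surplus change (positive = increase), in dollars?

-837716

Equilibrium: 14040 - 6p = 8p - 8360, so 22400 = 14p and p* = 1600, q* = 4440.
Because the ceiling (1359) lies below the market-clearing price, it is binding.
At p = 1359: qd = 14040 - 6·1359 = 5886 and qs = 8·1359 - 8360 = 2512.
Producer surplus without the control is ½ · (1600 - 1045) · 4440 = 1232100.
With the ceiling, producers sell 2512 units at 1359, so PS = ½ · (1359 - 1045) · 2512 = 394384.
Change in producer surplus = 394384 - 1232100 = -837716.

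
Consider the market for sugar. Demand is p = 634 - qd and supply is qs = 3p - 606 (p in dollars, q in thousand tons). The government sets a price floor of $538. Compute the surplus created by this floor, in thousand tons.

912

Rearranging demand gives qd = 634 - p. Without the control the market clears where 634 - p = 3p - 606, i.e. p* = 310 and q* = 324.
Because the floor (538) lies above the market-clearing price, it is binding.
At p = 538: qd = 634 - 538 = 96 and qs = 3·538 - 606 = 1008.
Surplus = qs - qd = 1008 - 96 = 912.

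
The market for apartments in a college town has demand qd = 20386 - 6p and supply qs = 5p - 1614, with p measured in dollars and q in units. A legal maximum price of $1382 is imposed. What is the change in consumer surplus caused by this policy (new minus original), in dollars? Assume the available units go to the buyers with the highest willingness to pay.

2477253

In a free market, 20386 - 6p = 5p - 1614 gives the equilibrium p* = 2000, q* = 8386.
Since 1382 < 2000, the ceiling is binding.
At p = 1382: qd = 20386 - 6·1382 = 12094 and qs = 5·1382 - 1614 = 5296.
Consumer surplus without the control is ½ · (10193/3 - 2000) · 8386 = 17581249/3.
With the ceiling, 5296 units are sold at 1382 (assume they go to the highest-value buyers). The demand price at q = 5296 is 2515, so CS = ½ · [(10193/3 - 1382) + (2515 - 1382)] · 5296 = 25013008/3.
Change in consumer surplus = 25013008/3 - 17581249/3 = 2477253.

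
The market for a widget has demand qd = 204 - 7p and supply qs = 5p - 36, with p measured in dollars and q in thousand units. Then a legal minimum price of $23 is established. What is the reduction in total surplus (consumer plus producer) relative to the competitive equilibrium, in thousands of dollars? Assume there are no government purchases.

Equilibrium: 204 - 7p = 5p - 36, so 240 = 12p and p* = 20, q* = 64.
Because the floor (23) lies above the market-clearing price, it is binding.
At p = 23: qd = 204 - 7·23 = 43 and qs = 5·23 - 36 = 79.
Quantity traded falls to 43. At q = 43 the demand price is (204 - 43)/7 = 23 and the supply price is (36 + 43)/5 = 15.8.
Deadweight loss = ½ · (23 - 15.8) · (64 - 43) = ½ · 7.2 · 21 = 75.6.

75.6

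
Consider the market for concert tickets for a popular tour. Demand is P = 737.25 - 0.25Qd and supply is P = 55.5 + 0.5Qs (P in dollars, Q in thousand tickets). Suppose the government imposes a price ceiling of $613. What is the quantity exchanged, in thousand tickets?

909

Rearranging demand gives Qd = 2949 - 4P; rearranging supply gives Qs = 2P - 111. In a free market, 2949 - 4P = 2P - 111 gives the equilibrium P* = 510, Q* = 909.
Since 613 is above P* = 510, the ceiling does not bind and the free-market outcome prevails.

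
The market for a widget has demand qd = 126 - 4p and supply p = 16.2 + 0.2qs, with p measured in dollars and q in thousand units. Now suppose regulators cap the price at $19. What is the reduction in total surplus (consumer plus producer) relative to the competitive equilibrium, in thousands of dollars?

90

Rearranging supply gives qs = 5p - 81. Equilibrium: 126 - 4p = 5p - 81, so 207 = 9p and p* = 23, q* = 34.
Since 19 < 23, the ceiling is binding.
At p = 19: qd = 126 - 4·19 = 50 and qs = 5·19 - 81 = 14.
Quantity traded falls to 14. At q = 14 the demand price is (126 - 14)/4 = 28 and the supply price is (81 + 14)/5 = 19.
Deadweight loss = ½ · (28 - 19) · (34 - 14) = ½ · 9 · 20 = 90.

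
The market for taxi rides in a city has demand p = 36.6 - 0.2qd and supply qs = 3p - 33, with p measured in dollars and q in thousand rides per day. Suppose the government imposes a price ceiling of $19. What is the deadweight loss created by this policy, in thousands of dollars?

153.6

Rearranging demand gives qd = 183 - 5p. Without the control the market clears where 183 - 5p = 3p - 33, i.e. p* = 27 and q* = 48.
The ceiling of 19 is below the equilibrium price 27, so it binds.
At p = 19: qd = 183 - 5·19 = 88 and qs = 3·19 - 33 = 24.
Quantity traded falls to 24. At q = 24 the demand price is (183 - 24)/5 = 31.8 and the supply price is (33 + 24)/3 = 19.
Deadweight loss = ½ · (31.8 - 19) · (48 - 24) = ½ · 12.8 · 24 = 153.6.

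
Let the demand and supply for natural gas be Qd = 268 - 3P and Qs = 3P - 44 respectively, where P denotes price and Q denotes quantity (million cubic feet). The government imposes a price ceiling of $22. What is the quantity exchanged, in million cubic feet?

Without the control the market clears where 268 - 3P = 3P - 44, i.e. P* = 52 and Q* = 112.
Because the ceiling (22) lies below the market-clearing price, it is binding.
At P = 22: Qd = 268 - 3·22 = 202 and Qs = 3·22 - 44 = 22.
The quantity actually transacted is the short side, supply: 22.

22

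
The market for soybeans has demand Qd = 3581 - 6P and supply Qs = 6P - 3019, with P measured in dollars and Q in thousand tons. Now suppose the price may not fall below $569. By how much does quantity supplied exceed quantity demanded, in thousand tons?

Equilibrium: 3581 - 6P = 6P - 3019, so 6600 = 12P and P* = 550, Q* = 281.
Since 569 > 550, the floor is binding.
At P = 569: Qd = 3581 - 6·569 = 167 and Qs = 6·569 - 3019 = 395.
Surplus = Qs - Qd = 395 - 167 = 228.

228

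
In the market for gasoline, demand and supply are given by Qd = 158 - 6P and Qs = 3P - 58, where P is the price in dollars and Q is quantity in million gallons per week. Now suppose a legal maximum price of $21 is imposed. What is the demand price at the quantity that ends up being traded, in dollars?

25.5

Without the control the market clears where 158 - 6P = 3P - 58, i.e. P* = 24 and Q* = 14.
Because the ceiling (21) lies below the market-clearing price, it is binding.
At P = 21: Qd = 158 - 6·21 = 32 and Qs = 3·21 - 58 = 5.
Only 5 units reach the market. On the demand curve, the marginal buyer's willingness to pay at Q = 5 is (158 - 5)/6 = 25.5.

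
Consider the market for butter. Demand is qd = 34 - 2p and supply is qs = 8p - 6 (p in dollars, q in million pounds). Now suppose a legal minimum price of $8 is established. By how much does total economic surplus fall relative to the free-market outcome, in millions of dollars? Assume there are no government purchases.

20

Without the control the market clears where 34 - 2p = 8p - 6, i.e. p* = 4 and q* = 26.
Since 8 > 4, the floor is binding.
At p = 8: qd = 34 - 2·8 = 18 and qs = 8·8 - 6 = 58.
Quantity traded falls to 18. At q = 18 the demand price is (34 - 18)/2 = 8 and the supply price is (6 + 18)/8 = 3.
Deadweight loss = ½ · (8 - 3) · (26 - 18) = ½ · 5 · 8 = 20.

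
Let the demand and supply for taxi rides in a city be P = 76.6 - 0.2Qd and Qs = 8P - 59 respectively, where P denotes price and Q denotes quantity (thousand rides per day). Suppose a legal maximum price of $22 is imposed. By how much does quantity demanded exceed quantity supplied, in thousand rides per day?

Rearranging demand gives Qd = 383 - 5P. In a free market, 383 - 5P = 8P - 59 gives the equilibrium P* = 34, Q* = 213.
Since 22 < 34, the ceiling is binding.
At P = 22: Qd = 383 - 5·22 = 273 and Qs = 8·22 - 59 = 117.
Shortage = Qd - Qs = 273 - 117 = 156.

156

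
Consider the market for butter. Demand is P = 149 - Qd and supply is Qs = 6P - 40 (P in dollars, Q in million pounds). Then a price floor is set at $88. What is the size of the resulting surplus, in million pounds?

427

Rearranging demand gives Qd = 149 - P. In a free market, 149 - P = 6P - 40 gives the equilibrium P* = 27, Q* = 122.
Since 88 > 27, the floor is binding.
At P = 88: Qd = 149 - 88 = 61 and Qs = 6·88 - 40 = 488.
Surplus = Qs - Qd = 488 - 61 = 427.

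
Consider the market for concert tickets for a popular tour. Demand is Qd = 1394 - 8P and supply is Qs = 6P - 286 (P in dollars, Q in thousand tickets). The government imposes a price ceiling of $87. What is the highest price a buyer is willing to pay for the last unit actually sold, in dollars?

Without the control the market clears where 1394 - 8P = 6P - 286, i.e. P* = 120 and Q* = 434.
Because the ceiling (87) lies below the market-clearing price, it is binding.
At P = 87: Qd = 1394 - 8·87 = 698 and Qs = 6·87 - 286 = 236.
Only 236 units reach the market. On the demand curve, the marginal buyer's willingness to pay at Q = 236 is (1394 - 236)/8 = 144.75.

144.75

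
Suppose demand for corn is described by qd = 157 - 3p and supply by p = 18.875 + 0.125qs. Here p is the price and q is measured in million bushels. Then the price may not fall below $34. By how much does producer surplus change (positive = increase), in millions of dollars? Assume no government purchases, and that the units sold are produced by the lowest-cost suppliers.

Rearranging supply gives qs = 8p - 151. Without the control the market clears where 157 - 3p = 8p - 151, i.e. p* = 28 and q* = 73.
The floor of 34 is above the equilibrium price 28, so it binds.
At p = 34: qd = 157 - 3·34 = 55 and qs = 8·34 - 151 = 121.
Producer surplus without the control is ½ · (28 - 18.875) · 73 = 333.0625.
With the floor, 55 units are sold at 34. The supply price at q = 55 is 25.75, so PS = ½ · [(34 - 18.875) + (34 - 25.75)] · 55 = 642.8125.
Change in producer surplus = 642.8125 - 333.0625 = 309.75.

309.75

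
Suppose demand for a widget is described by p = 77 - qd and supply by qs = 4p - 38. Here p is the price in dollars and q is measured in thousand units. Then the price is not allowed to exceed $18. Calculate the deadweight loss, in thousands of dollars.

250

Rearranging demand gives qd = 77 - p. Equilibrium: 77 - p = 4p - 38, so 115 = 5p and p* = 23, q* = 54.
Because the ceiling (18) lies below the market-clearing price, it is binding.
At p = 18: qd = 77 - 18 = 59 and qs = 4·18 - 38 = 34.
Quantity traded falls to 34. At q = 34 the demand price is 77 - 34 = 43 and the supply price is (38 + 34)/4 = 18.
Deadweight loss = ½ · (43 - 18) · (54 - 34) = ½ · 25 · 20 = 250.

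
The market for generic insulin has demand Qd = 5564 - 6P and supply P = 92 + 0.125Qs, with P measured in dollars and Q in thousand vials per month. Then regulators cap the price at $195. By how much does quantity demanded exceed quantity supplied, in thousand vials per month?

Rearranging supply gives Qs = 8P - 736. Setting quantity demanded equal to quantity supplied, 5564 - 6P = 8P - 736, gives P* = 450 and Q* = 2864.
The ceiling of 195 is below the equilibrium price 450, so it binds.
At P = 195: Qd = 5564 - 6·195 = 4394 and Qs = 8·195 - 736 = 824.
Shortage = Qd - Qs = 4394 - 824 = 3570.

3570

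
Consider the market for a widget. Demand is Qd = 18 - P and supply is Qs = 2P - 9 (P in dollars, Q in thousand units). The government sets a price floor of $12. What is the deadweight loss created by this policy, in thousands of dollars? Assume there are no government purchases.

Without the control the market clears where 18 - P = 2P - 9, i.e. P* = 9 and Q* = 9.
Because the floor (12) lies above the market-clearing price, it is binding.
At P = 12: Qd = 18 - 12 = 6 and Qs = 2·12 - 9 = 15.
Quantity traded falls to 6. At Q = 6 the demand price is 18 - 6 = 12 and the supply price is (9 + 6)/2 = 7.5.
Deadweight loss = ½ · (12 - 7.5) · (9 - 6) = ½ · 4.5 · 3 = 6.75.

6.75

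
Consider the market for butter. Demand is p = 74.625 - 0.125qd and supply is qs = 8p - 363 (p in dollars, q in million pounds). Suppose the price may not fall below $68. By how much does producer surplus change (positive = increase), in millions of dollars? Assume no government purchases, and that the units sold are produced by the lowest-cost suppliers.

Rearranging demand gives qd = 597 - 8p. Setting quantity demanded equal to quantity supplied, 597 - 8p = 8p - 363, gives p* = 60 and q* = 117.
The floor of 68 is above the equilibrium price 60, so it binds.
At p = 68: qd = 597 - 8·68 = 53 and qs = 8·68 - 363 = 181.
Producer surplus without the control is ½ · (60 - 45.375) · 117 = 855.5625.
With the floor, 53 units are sold at 68. The supply price at q = 53 is 52, so PS = ½ · [(68 - 45.375) + (68 - 52)] · 53 = 1023.5625.
Change in producer surplus = 1023.5625 - 855.5625 = 168.

168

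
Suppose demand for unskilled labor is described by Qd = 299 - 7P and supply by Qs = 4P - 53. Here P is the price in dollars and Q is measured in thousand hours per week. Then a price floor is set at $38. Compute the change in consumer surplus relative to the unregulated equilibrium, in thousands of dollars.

-324

Setting quantity demanded equal to quantity supplied, 299 - 7P = 4P - 53, gives P* = 32 and Q* = 75.
Because the floor (38) lies above the market-clearing price, it is binding.
At P = 38: Qd = 299 - 7·38 = 33 and Qs = 4·38 - 53 = 99.
Consumer surplus without the control is ½ · (299/7 - 32) · 75 = 5625/14.
With the floor, consumers buy 33 units at 38, so CS = ½ · (299/7 - 38) · 33 = 1089/14.
Change in consumer surplus = 1089/14 - 5625/14 = -324.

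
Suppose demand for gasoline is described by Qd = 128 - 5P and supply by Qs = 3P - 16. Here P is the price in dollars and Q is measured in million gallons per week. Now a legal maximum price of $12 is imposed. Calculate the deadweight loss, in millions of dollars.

Without the control the market clears where 128 - 5P = 3P - 16, i.e. P* = 18 and Q* = 38.
Because the ceiling (12) lies below the market-clearing price, it is binding.
At P = 12: Qd = 128 - 5·12 = 68 and Qs = 3·12 - 16 = 20.
Quantity traded falls to 20. At Q = 20 the demand price is (128 - 20)/5 = 21.6 and the supply price is (16 + 20)/3 = 12.
Deadweight loss = ½ · (21.6 - 12) · (38 - 20) = ½ · 9.6 · 18 = 86.4.

86.4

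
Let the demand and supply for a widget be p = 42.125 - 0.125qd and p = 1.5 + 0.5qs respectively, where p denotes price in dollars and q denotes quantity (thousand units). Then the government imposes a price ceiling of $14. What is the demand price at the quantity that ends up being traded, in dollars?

Rearranging demand gives qd = 337 - 8p; rearranging supply gives qs = 2p - 3. In a free market, 337 - 8p = 2p - 3 gives the equilibrium p* = 34, q* = 65.
Since 14 < 34, the ceiling is binding.
At p = 14: qd = 337 - 8·14 = 225 and qs = 2·14 - 3 = 25.
Only 25 units reach the market. On the demand curve, the marginal buyer's willingness to pay at q = 25 is (337 - 25)/8 = 39.

39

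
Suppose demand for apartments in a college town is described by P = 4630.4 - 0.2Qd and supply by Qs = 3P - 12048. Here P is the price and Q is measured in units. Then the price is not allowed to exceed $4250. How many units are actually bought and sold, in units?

702

Rearranging demand gives Qd = 23152 - 5P. Equilibrium: 23152 - 5P = 3P - 12048, so 35200 = 8P and P* = 4400, Q* = 1152.
The ceiling of 4250 is below the equilibrium price 4400, so it binds.
At P = 4250: Qd = 23152 - 5·4250 = 1902 and Qs = 3·4250 - 12048 = 702.
The quantity actually transacted is the short side, supply: 702.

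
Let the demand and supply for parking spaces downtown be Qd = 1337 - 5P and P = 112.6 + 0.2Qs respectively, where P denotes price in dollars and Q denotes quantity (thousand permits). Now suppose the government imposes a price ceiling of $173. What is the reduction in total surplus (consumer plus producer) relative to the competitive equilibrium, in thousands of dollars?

1445

Rearranging supply gives Qs = 5P - 563. In a free market, 1337 - 5P = 5P - 563 gives the equilibrium P* = 190, Q* = 387.
Since 173 < 190, the ceiling is binding.
At P = 173: Qd = 1337 - 5·173 = 472 and Qs = 5·173 - 563 = 302.
Quantity traded falls to 302. At Q = 302 the demand price is (1337 - 302)/5 = 207 and the supply price is (563 + 302)/5 = 173.
Deadweight loss = ½ · (207 - 173) · (387 - 302) = ½ · 34 · 85 = 1445.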